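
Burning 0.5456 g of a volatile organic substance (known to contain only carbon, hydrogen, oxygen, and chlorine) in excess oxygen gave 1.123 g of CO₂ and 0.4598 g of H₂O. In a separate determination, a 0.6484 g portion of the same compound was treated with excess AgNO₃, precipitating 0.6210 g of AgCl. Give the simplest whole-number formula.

mol C = 1.123 g CO₂ ÷ 44.009 g/mol = 0.025518 mol
mol H = 2 × 0.4598 g H₂O ÷ 18.015 g/mol = 0.051046 mol
From the AgCl data: mol Cl per gram of compound = (0.6210 ÷ 143.318) ÷ 0.6484 = 0.0066826 mol/g, so in the 0.5456 g combustion sample mol Cl = 0.0036460 mol
mass O = 0.5456 − (0.30649 + 0.051455 + 0.12925) = 0.058402 g → mol O = 0.058402 ÷ 15.999 = 0.0036504 mol
Divide by the smallest (0.0036460 mol): C 6.999, H 14.000, Cl 1.000, O 1.001

C7H14ClO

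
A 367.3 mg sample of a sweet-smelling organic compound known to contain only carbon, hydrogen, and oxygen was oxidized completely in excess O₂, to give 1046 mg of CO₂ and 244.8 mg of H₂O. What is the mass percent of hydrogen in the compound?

mol C = 1.046 g CO₂ ÷ 44.009 g/mol = 0.023768 mol
mol H = 2 × 0.2448 g H₂O ÷ 18.015 g/mol = 0.027177 mol
mass O = 0.3673 − (0.28548 + 0.027395) = 0.054429 g → mol O = 0.054429 ÷ 15.999 = 0.0034020 mol
mass % H = 0.027395 g ÷ 0.3673 g × 100%

7.46%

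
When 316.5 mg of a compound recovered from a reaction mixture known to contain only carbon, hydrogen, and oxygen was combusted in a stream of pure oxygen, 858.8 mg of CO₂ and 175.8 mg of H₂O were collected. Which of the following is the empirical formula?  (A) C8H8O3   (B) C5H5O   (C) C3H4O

mol C = 0.8588 g CO₂ ÷ 44.009 g/mol = 0.019514 mol
mol H = 2 × 0.1758 g H₂O ÷ 18.015 g/mol = 0.019517 mol
mass O = 0.3165 − (0.23438 + 0.019673) = 0.062442 g → mol O = 0.062442 ÷ 15.999 = 0.0039029 mol
Divide by the smallest (0.0039029 mol): C 5.000, H 5.001, O 1.000

(B) C5H5O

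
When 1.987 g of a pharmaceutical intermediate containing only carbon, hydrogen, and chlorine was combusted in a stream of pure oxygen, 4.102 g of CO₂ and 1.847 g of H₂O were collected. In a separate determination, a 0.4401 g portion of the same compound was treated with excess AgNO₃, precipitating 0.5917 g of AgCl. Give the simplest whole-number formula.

C5H11Cl

mol C = 4.102 g CO₂ ÷ 44.009 g/mol = 0.093208 mol
mol H = 2 × 1.847 g H₂O ÷ 18.015 g/mol = 0.20505 mol
From the AgCl data: mol Cl per gram of compound = (0.5917 ÷ 143.318) ÷ 0.4401 = 0.0093810 mol/g, so in the 1.987 g combustion sample mol Cl = 0.018640 mol
Divide by the smallest (0.018640 mol): C 5.000, H 11.001, Cl 1.000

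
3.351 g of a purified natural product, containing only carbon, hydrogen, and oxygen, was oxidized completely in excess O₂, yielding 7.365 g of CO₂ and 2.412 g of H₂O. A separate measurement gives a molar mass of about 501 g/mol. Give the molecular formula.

C25H40O10

mol C = 7.365 g CO₂ ÷ 44.009 g/mol = 0.16735 mol
mol H = 2 × 2.412 g H₂O ÷ 18.015 g/mol = 0.26778 mol
mass O = 3.351 − (2.0101 + 0.26992) = 1.0710 g → mol O = 1.0710 ÷ 15.999 = 0.066943 mol
Divide by the smallest (0.066943 mol): C 2.500, H 4.000, O 1.000
Multiplying each by 2 gives whole numbers: C 5.00, H 8.00, O 2.00
Empirical formula: C5H8O2
Empirical-formula mass = 100.12 g/mol; 501 ÷ 100.12 ≈ 5, so the molecular formula is C25H40O10.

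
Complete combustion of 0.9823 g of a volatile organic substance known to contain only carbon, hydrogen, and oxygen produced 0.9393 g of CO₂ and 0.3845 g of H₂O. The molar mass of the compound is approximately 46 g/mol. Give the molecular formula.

CH2O2

mol C = 0.9393 g CO₂ ÷ 44.009 g/mol = 0.021343 mol
mol H = 2 × 0.3845 g H₂O ÷ 18.015 g/mol = 0.042687 mol
mass O = 0.9823 − (0.25636 + 0.043028) = 0.68292 g → mol O = 0.68292 ÷ 15.999 = 0.042685 mol
Divide by the smallest (0.021343 mol): C 1.000, H 2.000, O 2.000
Empirical formula: CH2O2
Empirical-formula mass = 46.02 g/mol; 46 ÷ 46.02 ≈ 1, so the molecular formula is CH2O2.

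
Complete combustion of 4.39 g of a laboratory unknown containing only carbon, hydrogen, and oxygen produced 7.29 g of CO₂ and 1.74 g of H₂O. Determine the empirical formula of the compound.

C6H7O5

mol C = 7.29 g CO₂ ÷ 44.009 g/mol = 0.1656 mol
mol H = 2 × 1.74 g H₂O ÷ 18.015 g/mol = 0.1932 mol
mass O = 4.39 − (1.990 + 0.1947) = 2.206 g → mol O = 2.206 ÷ 15.999 = 0.1379 mol
Divide by the smallest (0.1379 mol): C 1.202, H 1.401, O 1.000
Multiplying each by 5 gives whole numbers: C 6.01, H 7.01, O 5.00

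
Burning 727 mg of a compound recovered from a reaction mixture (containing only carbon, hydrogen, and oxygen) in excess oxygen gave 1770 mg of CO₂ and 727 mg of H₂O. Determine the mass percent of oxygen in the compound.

22.4%

mol C = 1.77 g CO₂ ÷ 44.009 g/mol = 0.04022 mol
mol H = 2 × 0.727 g H₂O ÷ 18.015 g/mol = 0.08071 mol
mass O = 0.727 − (0.4831 + 0.08136) = 0.1626 g → mol O = 0.1626 ÷ 15.999 = 0.01016 mol
mass % O = 0.1626 g ÷ 0.727 g × 100%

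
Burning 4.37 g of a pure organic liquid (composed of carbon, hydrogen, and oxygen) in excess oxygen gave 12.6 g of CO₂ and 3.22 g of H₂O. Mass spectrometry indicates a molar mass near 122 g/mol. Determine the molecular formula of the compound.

C8H10O

mol C = 12.6 g CO₂ ÷ 44.009 g/mol = 0.2863 mol
mol H = 2 × 3.22 g H₂O ÷ 18.015 g/mol = 0.3575 mol
mass O = 4.37 − (3.439 + 0.3603) = 0.5709 g → mol O = 0.5709 ÷ 15.999 = 0.03568 mol
Divide by the smallest (0.03568 mol): C 8.024, H 10.019, O 1.000
Empirical formula: C8H10O
Empirical-formula mass = 122.17 g/mol; 122 ÷ 122.17 ≈ 1, so the molecular formula is C8H10O.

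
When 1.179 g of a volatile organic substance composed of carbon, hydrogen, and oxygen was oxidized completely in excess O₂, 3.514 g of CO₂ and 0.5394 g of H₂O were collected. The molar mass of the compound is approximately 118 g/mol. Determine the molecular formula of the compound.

C8H6O

mol C = 3.514 g CO₂ ÷ 44.009 g/mol = 0.079847 mol
mol H = 2 × 0.5394 g H₂O ÷ 18.015 g/mol = 0.059883 mol
mass O = 1.179 − (0.95905 + 0.060362) = 0.15959 g → mol O = 0.15959 ÷ 15.999 = 0.0099751 mol
Divide by the smallest (0.0099751 mol): C 8.005, H 6.003, O 1.000
Empirical formula: C8H6O
Empirical-formula mass = 118.13 g/mol; 118 ÷ 118.13 ≈ 1, so the molecular formula is C8H6O.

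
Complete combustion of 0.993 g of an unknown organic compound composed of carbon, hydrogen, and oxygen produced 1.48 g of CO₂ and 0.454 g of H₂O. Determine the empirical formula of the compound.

mol C = 1.48 g CO₂ ÷ 44.009 g/mol = 0.03363 mol
mol H = 2 × 0.454 g H₂O ÷ 18.015 g/mol = 0.05040 mol
mass O = 0.993 − (0.4039 + 0.05081) = 0.5383 g → mol O = 0.5383 ÷ 15.999 = 0.03364 mol
Divide by the smallest (0.03363 mol): C 1.000, H 1.499, O 1.000
Multiplying each by 2 gives whole numbers: C 2.00, H 3.00, O 2.00

C2H3O2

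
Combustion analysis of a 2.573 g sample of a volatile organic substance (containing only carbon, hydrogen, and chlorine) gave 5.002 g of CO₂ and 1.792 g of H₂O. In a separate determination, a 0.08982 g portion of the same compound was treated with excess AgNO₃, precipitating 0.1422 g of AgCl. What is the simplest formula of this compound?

C4H7Cl

mol C = 5.002 g CO₂ ÷ 44.009 g/mol = 0.11366 mol
mol H = 2 × 1.792 g H₂O ÷ 18.015 g/mol = 0.19895 mol
From the AgCl data: mol Cl per gram of compound = (0.1422 ÷ 143.318) ÷ 0.08982 = 0.011047 mol/g, so in the 2.573 g combustion sample mol Cl = 0.028423 mol
Divide by the smallest (0.028423 mol): C 3.999, H 7.000, Cl 1.000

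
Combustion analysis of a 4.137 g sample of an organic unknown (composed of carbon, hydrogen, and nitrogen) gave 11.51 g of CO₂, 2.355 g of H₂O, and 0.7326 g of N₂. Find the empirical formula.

C5H5N

mol C = 11.51 g CO₂ ÷ 44.009 g/mol = 0.26154 mol
mol H = 2 × 2.355 g H₂O ÷ 18.015 g/mol = 0.26145 mol
mol N = 2 × 0.7326 g N₂ ÷ 28.014 g/mol = 0.052302 mol
Divide by the smallest (0.052302 mol): C 5.000, H 4.999, N 1.000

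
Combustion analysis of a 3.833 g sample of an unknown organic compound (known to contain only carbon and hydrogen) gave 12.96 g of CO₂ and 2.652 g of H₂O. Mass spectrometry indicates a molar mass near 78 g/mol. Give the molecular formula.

C6H6

mol C = 12.96 g CO₂ ÷ 44.009 g/mol = 0.29449 mol
mol H = 2 × 2.652 g H₂O ÷ 18.015 g/mol = 0.29442 mol
Divide by the smallest (0.29442 mol): C 1.000, H 1.000
Empirical formula: CH
Empirical-formula mass = 13.02 g/mol; 78 ÷ 13.02 ≈ 6, so the molecular formula is C6H6.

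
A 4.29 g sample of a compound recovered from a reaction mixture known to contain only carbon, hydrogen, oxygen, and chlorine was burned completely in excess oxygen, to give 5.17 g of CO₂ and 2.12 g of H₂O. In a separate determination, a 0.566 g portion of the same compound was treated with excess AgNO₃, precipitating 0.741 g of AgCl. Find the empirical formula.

mol C = 5.17 g CO₂ ÷ 44.009 g/mol = 0.1175 mol
mol H = 2 × 2.12 g H₂O ÷ 18.015 g/mol = 0.2354 mol
From the AgCl data: mol Cl per gram of compound = (0.741 ÷ 143.318) ÷ 0.566 = 0.009135 mol/g, so in the 4.29 g combustion sample mol Cl = 0.03919 mol
mass O = 4.29 − (1.411 + 0.2372 + 1.389) = 1.253 g → mol O = 1.253 ÷ 15.999 = 0.07829 mol
Divide by the smallest (0.03919 mol): C 2.998, H 6.006, Cl 1.000, O 1.998

C3H6ClO2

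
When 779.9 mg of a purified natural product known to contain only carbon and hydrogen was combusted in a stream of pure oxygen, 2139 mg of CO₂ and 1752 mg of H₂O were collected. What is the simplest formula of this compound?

CH4

mol C = 2.139 g CO₂ ÷ 44.009 g/mol = 0.048604 mol
mol H = 2 × 1.752 g H₂O ÷ 18.015 g/mol = 0.19450 mol
Divide by the smallest (0.048604 mol): C 1.000, H 4.002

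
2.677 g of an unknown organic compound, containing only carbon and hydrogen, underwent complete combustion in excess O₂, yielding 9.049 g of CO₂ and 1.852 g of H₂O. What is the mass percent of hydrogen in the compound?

mol C = 9.049 g CO₂ ÷ 44.009 g/mol = 0.20562 mol
mol H = 2 × 1.852 g H₂O ÷ 18.015 g/mol = 0.20561 mol
mass % H = 0.20725 g ÷ 2.677 g × 100%

7.74%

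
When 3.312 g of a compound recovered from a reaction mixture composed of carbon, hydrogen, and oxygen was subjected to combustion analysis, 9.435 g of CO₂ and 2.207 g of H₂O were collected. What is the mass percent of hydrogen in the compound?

7.46%

mol C = 9.435 g CO₂ ÷ 44.009 g/mol = 0.21439 mol
mol H = 2 × 2.207 g H₂O ÷ 18.015 g/mol = 0.24502 mol
mass O = 3.312 − (2.5750 + 0.24698) = 0.49001 g → mol O = 0.49001 ÷ 15.999 = 0.030627 mol
mass % H = 0.24698 g ÷ 3.312 g × 100%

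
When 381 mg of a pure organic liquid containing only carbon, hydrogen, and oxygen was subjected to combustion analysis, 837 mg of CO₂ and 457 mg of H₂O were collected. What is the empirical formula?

mol C = 0.837 g CO₂ ÷ 44.009 g/mol = 0.01902 mol
mol H = 2 × 0.457 g H₂O ÷ 18.015 g/mol = 0.05074 mol
mass O = 0.381 − (0.2284 + 0.05114) = 0.1014 g → mol O = 0.1014 ÷ 15.999 = 0.006339 mol
Divide by the smallest (0.006339 mol): C 3.000, H 8.003, O 1.000

C3H8O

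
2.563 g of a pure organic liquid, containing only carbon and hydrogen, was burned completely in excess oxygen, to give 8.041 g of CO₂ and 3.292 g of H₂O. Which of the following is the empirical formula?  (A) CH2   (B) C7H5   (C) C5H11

(A) CH2

mol C = 8.041 g CO₂ ÷ 44.009 g/mol = 0.18271 mol
mol H = 2 × 3.292 g H₂O ÷ 18.015 g/mol = 0.36547 mol
Divide by the smallest (0.18271 mol): C 1.000, H 2.000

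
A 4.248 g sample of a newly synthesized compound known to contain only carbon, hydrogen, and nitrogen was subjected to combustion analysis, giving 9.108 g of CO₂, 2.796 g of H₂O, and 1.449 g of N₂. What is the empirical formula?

mol C = 9.108 g CO₂ ÷ 44.009 g/mol = 0.20696 mol
mol H = 2 × 2.796 g H₂O ÷ 18.015 g/mol = 0.31041 mol
mol N = 2 × 1.449 g N₂ ÷ 28.014 g/mol = 0.10345 mol
Divide by the smallest (0.10345 mol): C 2.001, H 3.001, N 1.000

C2H3N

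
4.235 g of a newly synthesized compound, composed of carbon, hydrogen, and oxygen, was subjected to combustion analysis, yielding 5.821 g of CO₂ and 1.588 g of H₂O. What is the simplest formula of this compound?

C6H8O7

mol C = 5.821 g CO₂ ÷ 44.009 g/mol = 0.13227 mol
mol H = 2 × 1.588 g H₂O ÷ 18.015 g/mol = 0.17630 mol
mass O = 4.235 − (1.5887 + 0.17771) = 2.4686 g → mol O = 2.4686 ÷ 15.999 = 0.15430 mol
Divide by the smallest (0.13227 mol): C 1.000, H 1.333, O 1.167
Multiplying each by 6 gives whole numbers: C 6.00, H 8.00, O 7.00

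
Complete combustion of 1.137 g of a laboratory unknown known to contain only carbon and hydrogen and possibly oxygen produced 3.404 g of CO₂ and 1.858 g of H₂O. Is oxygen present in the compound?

no

mol C = 3.404 g CO₂ ÷ 44.009 g/mol = 0.077348 mol
mol H = 2 × 1.858 g H₂O ÷ 18.015 g/mol = 0.20627 mol
C and H together account for 1.1369 g — essentially the entire 1.137 g sample — so the compound contains no oxygen.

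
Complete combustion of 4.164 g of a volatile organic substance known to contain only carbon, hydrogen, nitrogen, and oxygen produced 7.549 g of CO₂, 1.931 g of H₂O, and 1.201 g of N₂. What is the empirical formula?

C4H5N2O

mol C = 7.549 g CO₂ ÷ 44.009 g/mol = 0.17153 mol
mol H = 2 × 1.931 g H₂O ÷ 18.015 g/mol = 0.21438 mol
mol N = 2 × 1.201 g N₂ ÷ 28.014 g/mol = 0.085743 mol
mass O = 4.164 − (2.0603 + 0.21609 + 1.2010) = 0.68662 g → mol O = 0.68662 ÷ 15.999 = 0.042917 mol
Divide by the smallest (0.042917 mol): C 3.997, H 4.995, N 1.998, O 1.000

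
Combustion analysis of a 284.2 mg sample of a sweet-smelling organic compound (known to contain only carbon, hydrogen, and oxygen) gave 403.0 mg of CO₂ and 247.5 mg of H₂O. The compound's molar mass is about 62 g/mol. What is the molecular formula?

mol C = 0.4030 g CO₂ ÷ 44.009 g/mol = 0.0091572 mol
mol H = 2 × 0.2475 g H₂O ÷ 18.015 g/mol = 0.027477 mol
mass O = 0.2842 − (0.10999 + 0.027697) = 0.14652 g → mol O = 0.14652 ÷ 15.999 = 0.0091578 mol
Divide by the smallest (0.0091572 mol): C 1.000, H 3.001, O 1.000
Empirical formula: CH3O
Empirical-formula mass = 31.03 g/mol; 62 ÷ 31.03 ≈ 2, so the molecular formula is C2H6O2.

C2H6O2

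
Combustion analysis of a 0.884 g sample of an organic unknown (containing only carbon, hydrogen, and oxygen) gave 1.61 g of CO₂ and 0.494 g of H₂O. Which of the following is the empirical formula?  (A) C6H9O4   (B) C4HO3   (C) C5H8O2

(A) C6H9O4

mol C = 1.61 g CO₂ ÷ 44.009 g/mol = 0.03658 mol
mol H = 2 × 0.494 g H₂O ÷ 18.015 g/mol = 0.05484 mol
mass O = 0.884 − (0.4394 + 0.05528) = 0.3893 g → mol O = 0.3893 ÷ 15.999 = 0.02433 mol
Divide by the smallest (0.02433 mol): C 1.503, H 2.254, O 1.000
Multiplying each by 4 gives whole numbers: C 6.01, H 9.02, O 4.00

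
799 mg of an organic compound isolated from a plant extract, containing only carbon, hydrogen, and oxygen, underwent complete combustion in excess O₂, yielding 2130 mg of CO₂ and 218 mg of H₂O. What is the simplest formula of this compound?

C4H2O

mol C = 2.13 g CO₂ ÷ 44.009 g/mol = 0.04840 mol
mol H = 2 × 0.218 g H₂O ÷ 18.015 g/mol = 0.02420 mol
mass O = 0.799 − (0.5813 + 0.02440) = 0.1933 g → mol O = 0.1933 ÷ 15.999 = 0.01208 mol
Divide by the smallest (0.01208 mol): C 4.006, H 2.003, O 1.000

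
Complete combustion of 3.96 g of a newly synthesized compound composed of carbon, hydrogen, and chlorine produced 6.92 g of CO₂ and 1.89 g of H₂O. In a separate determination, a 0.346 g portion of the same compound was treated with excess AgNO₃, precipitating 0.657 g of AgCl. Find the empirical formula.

C3H4Cl

mol C = 6.92 g CO₂ ÷ 44.009 g/mol = 0.1572 mol
mol H = 2 × 1.89 g H₂O ÷ 18.015 g/mol = 0.2098 mol
From the AgCl data: mol Cl per gram of compound = (0.657 ÷ 143.318) ÷ 0.346 = 0.01325 mol/g, so in the 3.96 g combustion sample mol Cl = 0.05247 mol
Divide by the smallest (0.05247 mol): C 2.997, H 3.999, Cl 1.000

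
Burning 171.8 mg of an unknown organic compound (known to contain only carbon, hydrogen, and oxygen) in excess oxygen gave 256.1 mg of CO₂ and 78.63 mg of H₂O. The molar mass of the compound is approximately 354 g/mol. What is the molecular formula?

mol C = 0.2561 g CO₂ ÷ 44.009 g/mol = 0.0058193 mol
mol H = 2 × 0.07863 g H₂O ÷ 18.015 g/mol = 0.0087294 mol
mass O = 0.1718 − (0.069895 + 0.0087992) = 0.093106 g → mol O = 0.093106 ÷ 15.999 = 0.0058195 mol
Divide by the smallest (0.0058193 mol): C 1.000, H 1.500, O 1.000
Multiplying each by 2 gives whole numbers: C 2.00, H 3.00, O 2.00
Empirical formula: C2H3O2
Empirical-formula mass = 59.04 g/mol; 354 ÷ 59.04 ≈ 6, so the molecular formula is C12H18O12.

C12H18O12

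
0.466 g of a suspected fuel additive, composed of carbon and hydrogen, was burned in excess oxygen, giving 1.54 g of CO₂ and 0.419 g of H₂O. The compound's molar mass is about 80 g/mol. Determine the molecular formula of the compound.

mol C = 1.54 g CO₂ ÷ 44.009 g/mol = 0.03499 mol
mol H = 2 × 0.419 g H₂O ÷ 18.015 g/mol = 0.04652 mol
Divide by the smallest (0.03499 mol): C 1.000, H 1.329
Multiplying each by 3 gives whole numbers: C 3.00, H 3.99
Empirical formula: C3H4
Empirical-formula mass = 40.06 g/mol; 80 ÷ 40.06 ≈ 2, so the molecular formula is C6H8.

C6H8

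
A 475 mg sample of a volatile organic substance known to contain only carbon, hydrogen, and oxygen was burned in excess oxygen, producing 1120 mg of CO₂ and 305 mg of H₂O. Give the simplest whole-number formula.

mol C = 1.12 g CO₂ ÷ 44.009 g/mol = 0.02545 mol
mol H = 2 × 0.305 g H₂O ÷ 18.015 g/mol = 0.03386 mol
mass O = 0.475 − (0.3057 + 0.03413) = 0.1352 g → mol O = 0.1352 ÷ 15.999 = 0.008450 mol
Divide by the smallest (0.008450 mol): C 3.012, H 4.007, O 1.000

C3H4O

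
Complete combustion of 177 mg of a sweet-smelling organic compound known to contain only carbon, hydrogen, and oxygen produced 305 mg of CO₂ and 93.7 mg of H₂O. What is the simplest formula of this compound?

mol C = 0.305 g CO₂ ÷ 44.009 g/mol = 0.006930 mol
mol H = 2 × 0.0937 g H₂O ÷ 18.015 g/mol = 0.01040 mol
mass O = 0.177 − (0.08324 + 0.01049) = 0.08327 g → mol O = 0.08327 ÷ 15.999 = 0.005205 mol
Divide by the smallest (0.005205 mol): C 1.332, H 1.999, O 1.000
Multiplying each by 3 gives whole numbers: C 3.99, H 6.00, O 3.00

C4H6O3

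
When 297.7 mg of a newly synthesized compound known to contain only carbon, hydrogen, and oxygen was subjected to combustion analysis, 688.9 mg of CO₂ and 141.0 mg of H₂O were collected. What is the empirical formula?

mol C = 0.6889 g CO₂ ÷ 44.009 g/mol = 0.015654 mol
mol H = 2 × 0.1410 g H₂O ÷ 18.015 g/mol = 0.015654 mol
mass O = 0.2977 − (0.18802 + 0.015779) = 0.093906 g → mol O = 0.093906 ÷ 15.999 = 0.0058695 mol
Divide by the smallest (0.0058695 mol): C 2.667, H 2.667, O 1.000
Multiplying each by 3 gives whole numbers: C 8.00, H 8.00, O 3.00

C8H8O3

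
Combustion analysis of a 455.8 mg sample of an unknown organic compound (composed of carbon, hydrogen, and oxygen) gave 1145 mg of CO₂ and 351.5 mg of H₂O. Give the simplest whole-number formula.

C4H6O

mol C = 1.145 g CO₂ ÷ 44.009 g/mol = 0.026017 mol
mol H = 2 × 0.3515 g H₂O ÷ 18.015 g/mol = 0.039023 mol
mass O = 0.4558 − (0.31250 + 0.039335) = 0.10397 g → mol O = 0.10397 ÷ 15.999 = 0.0064985 mol
Divide by the smallest (0.0064985 mol): C 4.004, H 6.005, O 1.000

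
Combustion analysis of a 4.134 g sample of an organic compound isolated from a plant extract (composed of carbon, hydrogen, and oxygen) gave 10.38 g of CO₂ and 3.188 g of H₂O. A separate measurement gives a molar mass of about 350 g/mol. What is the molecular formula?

C20H30O5

mol C = 10.38 g CO₂ ÷ 44.009 g/mol = 0.23586 mol
mol H = 2 × 3.188 g H₂O ÷ 18.015 g/mol = 0.35393 mol
mass O = 4.134 − (2.8329 + 0.35676) = 0.94432 g → mol O = 0.94432 ÷ 15.999 = 0.059023 mol
Divide by the smallest (0.059023 mol): C 3.996, H 5.996, O 1.000
Empirical formula: C4H6O
Empirical-formula mass = 70.09 g/mol; 350 ÷ 70.09 ≈ 5, so the molecular formula is C20H30O5.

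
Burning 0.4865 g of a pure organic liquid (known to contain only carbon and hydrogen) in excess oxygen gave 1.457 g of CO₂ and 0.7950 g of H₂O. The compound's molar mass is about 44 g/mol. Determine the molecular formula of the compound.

mol C = 1.457 g CO₂ ÷ 44.009 g/mol = 0.033107 mol
mol H = 2 × 0.7950 g H₂O ÷ 18.015 g/mol = 0.088260 mol
Divide by the smallest (0.033107 mol): C 1.000, H 2.666
Multiplying each by 3 gives whole numbers: C 3.00, H 8.00
Empirical formula: C3H8
Empirical-formula mass = 44.10 g/mol; 44 ÷ 44.10 ≈ 1, so the molecular formula is C3H8.

C3H8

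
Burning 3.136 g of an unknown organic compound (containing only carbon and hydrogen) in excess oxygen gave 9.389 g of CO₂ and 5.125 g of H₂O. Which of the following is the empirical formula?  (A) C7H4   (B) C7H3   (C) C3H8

(C) C3H8

mol C = 9.389 g CO₂ ÷ 44.009 g/mol = 0.21334 mol
mol H = 2 × 5.125 g H₂O ÷ 18.015 g/mol = 0.56897 mol
Divide by the smallest (0.21334 mol): C 1.000, H 2.667
Multiplying each by 3 gives whole numbers: C 3.00, H 8.00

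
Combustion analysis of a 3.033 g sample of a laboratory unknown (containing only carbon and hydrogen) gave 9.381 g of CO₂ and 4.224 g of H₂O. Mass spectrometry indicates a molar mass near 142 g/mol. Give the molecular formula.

C10H22

mol C = 9.381 g CO₂ ÷ 44.009 g/mol = 0.21316 mol
mol H = 2 × 4.224 g H₂O ÷ 18.015 g/mol = 0.46894 mol
Divide by the smallest (0.21316 mol): C 1.000, H 2.200
Multiplying each by 5 gives whole numbers: C 5.00, H 11.00
Empirical formula: C5H11
Empirical-formula mass = 71.14 g/mol; 142 ÷ 71.14 ≈ 2, so the molecular formula is C10H22.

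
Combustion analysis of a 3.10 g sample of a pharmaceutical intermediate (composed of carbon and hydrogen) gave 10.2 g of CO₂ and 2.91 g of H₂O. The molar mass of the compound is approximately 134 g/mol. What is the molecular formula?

C10H14

mol C = 10.2 g CO₂ ÷ 44.009 g/mol = 0.2318 mol
mol H = 2 × 2.91 g H₂O ÷ 18.015 g/mol = 0.3231 mol
Divide by the smallest (0.2318 mol): C 1.000, H 1.394
Multiplying each by 5 gives whole numbers: C 5.00, H 6.97
Empirical formula: C5H7
Empirical-formula mass = 67.11 g/mol; 134 ÷ 67.11 ≈ 2, so the molecular formula is C10H14.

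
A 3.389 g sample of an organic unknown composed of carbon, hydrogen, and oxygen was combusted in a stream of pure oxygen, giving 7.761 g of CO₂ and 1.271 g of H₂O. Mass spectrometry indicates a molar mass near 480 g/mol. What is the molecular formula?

C25H20O10

mol C = 7.761 g CO₂ ÷ 44.009 g/mol = 0.17635 mol
mol H = 2 × 1.271 g H₂O ÷ 18.015 g/mol = 0.14110 mol
mass O = 3.389 − (2.1181 + 0.14223) = 1.1286 g → mol O = 1.1286 ÷ 15.999 = 0.070543 mol
Divide by the smallest (0.070543 mol): C 2.500, H 2.000, O 1.000
Multiplying each by 2 gives whole numbers: C 5.00, H 4.00, O 2.00
Empirical formula: C5H4O2
Empirical-formula mass = 96.08 g/mol; 480 ÷ 96.08 ≈ 5, so the molecular formula is C25H20O10.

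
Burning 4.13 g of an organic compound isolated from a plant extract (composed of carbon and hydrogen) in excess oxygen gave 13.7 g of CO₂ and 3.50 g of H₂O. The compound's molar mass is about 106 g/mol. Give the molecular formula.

mol C = 13.7 g CO₂ ÷ 44.009 g/mol = 0.3113 mol
mol H = 2 × 3.50 g H₂O ÷ 18.015 g/mol = 0.3886 mol
Divide by the smallest (0.3113 mol): C 1.000, H 1.248
Multiplying each by 4 gives whole numbers: C 4.00, H 4.99
Empirical formula: C4H5
Empirical-formula mass = 53.08 g/mol; 106 ÷ 53.08 ≈ 2, so the molecular formula is C8H10.

C8H10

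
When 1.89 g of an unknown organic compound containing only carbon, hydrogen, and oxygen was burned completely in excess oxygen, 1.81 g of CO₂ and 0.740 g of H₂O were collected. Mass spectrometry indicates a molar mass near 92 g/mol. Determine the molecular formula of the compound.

mol C = 1.81 g CO₂ ÷ 44.009 g/mol = 0.04113 mol
mol H = 2 × 0.740 g H₂O ÷ 18.015 g/mol = 0.08215 mol
mass O = 1.89 − (0.4940 + 0.08281) = 1.313 g → mol O = 1.313 ÷ 15.999 = 0.08208 mol
Divide by the smallest (0.04113 mol): C 1.000, H 1.998, O 1.996
Empirical formula: CH2O2
Empirical-formula mass = 46.02 g/mol; 92 ÷ 46.02 ≈ 2, so the molecular formula is C2H4O4.

C2H4O4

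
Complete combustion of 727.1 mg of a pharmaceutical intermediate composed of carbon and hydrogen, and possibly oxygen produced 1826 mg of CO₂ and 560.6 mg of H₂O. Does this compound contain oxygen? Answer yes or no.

yes

mol C = 1.826 g CO₂ ÷ 44.009 g/mol = 0.041492 mol
mol H = 2 × 0.5606 g H₂O ÷ 18.015 g/mol = 0.062237 mol
C and H account for only 0.56109 g of the 0.7271 g sample; the remaining 0.16601 g must be oxygen.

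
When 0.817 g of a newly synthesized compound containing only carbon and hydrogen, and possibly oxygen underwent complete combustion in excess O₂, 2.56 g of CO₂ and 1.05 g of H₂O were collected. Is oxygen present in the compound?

no

mol C = 2.56 g CO₂ ÷ 44.009 g/mol = 0.05817 mol
mol H = 2 × 1.05 g H₂O ÷ 18.015 g/mol = 0.1166 mol
C and H together account for 0.8162 g — essentially the entire 0.817 g sample — so the compound contains no oxygen.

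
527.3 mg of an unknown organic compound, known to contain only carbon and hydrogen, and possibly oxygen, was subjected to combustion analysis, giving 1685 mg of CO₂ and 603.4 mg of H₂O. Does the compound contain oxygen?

mol C = 1.685 g CO₂ ÷ 44.009 g/mol = 0.038288 mol
mol H = 2 × 0.6034 g H₂O ÷ 18.015 g/mol = 0.066989 mol
C and H together account for 0.52740 g — essentially the entire 0.5273 g sample — so the compound contains no oxygen.

no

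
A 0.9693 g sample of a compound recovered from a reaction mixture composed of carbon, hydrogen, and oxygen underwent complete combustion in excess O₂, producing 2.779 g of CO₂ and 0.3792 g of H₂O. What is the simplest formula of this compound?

C6H4O

mol C = 2.779 g CO₂ ÷ 44.009 g/mol = 0.063146 mol
mol H = 2 × 0.3792 g H₂O ÷ 18.015 g/mol = 0.042098 mol
mass O = 0.9693 − (0.75845 + 0.042435) = 0.16842 g → mol O = 0.16842 ÷ 15.999 = 0.010527 mol
Divide by the smallest (0.010527 mol): C 5.999, H 3.999, O 1.000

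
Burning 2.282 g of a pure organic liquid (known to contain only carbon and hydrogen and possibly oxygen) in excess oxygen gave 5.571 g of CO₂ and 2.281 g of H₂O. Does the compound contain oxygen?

yes

mol C = 5.571 g CO₂ ÷ 44.009 g/mol = 0.12659 mol
mol H = 2 × 2.281 g H₂O ÷ 18.015 g/mol = 0.25323 mol
C and H account for only 1.7757 g of the 2.282 g sample; the remaining 0.50630 g must be oxygen.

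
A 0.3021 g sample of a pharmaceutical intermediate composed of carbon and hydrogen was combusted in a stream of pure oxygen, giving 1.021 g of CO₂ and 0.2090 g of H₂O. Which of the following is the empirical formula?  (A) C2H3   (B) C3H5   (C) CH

(C) CH

mol C = 1.021 g CO₂ ÷ 44.009 g/mol = 0.023200 mol
mol H = 2 × 0.2090 g H₂O ÷ 18.015 g/mol = 0.023203 mol
Divide by the smallest (0.023200 mol): C 1.000, H 1.000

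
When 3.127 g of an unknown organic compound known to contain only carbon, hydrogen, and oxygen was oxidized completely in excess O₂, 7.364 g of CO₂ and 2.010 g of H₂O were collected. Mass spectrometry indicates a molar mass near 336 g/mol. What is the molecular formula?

C18H24O6

mol C = 7.364 g CO₂ ÷ 44.009 g/mol = 0.16733 mol
mol H = 2 × 2.010 g H₂O ÷ 18.015 g/mol = 0.22315 mol
mass O = 3.127 − (2.0098 + 0.22493) = 0.89227 g → mol O = 0.89227 ÷ 15.999 = 0.055771 mol
Divide by the smallest (0.055771 mol): C 3.000, H 4.001, O 1.000
Empirical formula: C3H4O
Empirical-formula mass = 56.06 g/mol; 336 ÷ 56.06 ≈ 6, so the molecular formula is C18H24O6.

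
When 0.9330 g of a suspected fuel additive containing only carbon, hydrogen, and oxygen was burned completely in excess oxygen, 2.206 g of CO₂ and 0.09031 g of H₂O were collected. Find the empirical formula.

mol C = 2.206 g CO₂ ÷ 44.009 g/mol = 0.050126 mol
mol H = 2 × 0.09031 g H₂O ÷ 18.015 g/mol = 0.010026 mol
mass O = 0.9330 − (0.60206 + 0.010106) = 0.32083 g → mol O = 0.32083 ÷ 15.999 = 0.020053 mol
Divide by the smallest (0.010026 mol): C 5.000, H 1.000, O 2.000

C5HO2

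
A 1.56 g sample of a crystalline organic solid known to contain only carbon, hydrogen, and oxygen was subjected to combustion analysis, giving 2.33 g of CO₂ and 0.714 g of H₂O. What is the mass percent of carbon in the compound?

40.8%

mol C = 2.33 g CO₂ ÷ 44.009 g/mol = 0.05294 mol
mol H = 2 × 0.714 g H₂O ÷ 18.015 g/mol = 0.07927 mol
mass O = 1.56 − (0.6359 + 0.07990) = 0.8442 g → mol O = 0.8442 ÷ 15.999 = 0.05277 mol
mass % C = 0.6359 g ÷ 1.56 g × 100%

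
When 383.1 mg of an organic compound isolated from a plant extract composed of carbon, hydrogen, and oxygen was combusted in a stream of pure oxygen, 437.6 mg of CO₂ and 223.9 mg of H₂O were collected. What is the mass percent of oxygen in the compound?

mol C = 0.4376 g CO₂ ÷ 44.009 g/mol = 0.0099434 mol
mol H = 2 × 0.2239 g H₂O ÷ 18.015 g/mol = 0.024857 mol
mass O = 0.3831 − (0.11943 + 0.025056) = 0.23861 g → mol O = 0.23861 ÷ 15.999 = 0.014914 mol
mass % O = 0.23861 g ÷ 0.3831 g × 100%

62.28%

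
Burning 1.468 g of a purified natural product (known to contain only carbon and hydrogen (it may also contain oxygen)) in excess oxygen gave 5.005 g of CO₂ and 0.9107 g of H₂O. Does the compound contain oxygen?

mol C = 5.005 g CO₂ ÷ 44.009 g/mol = 0.11373 mol
mol H = 2 × 0.9107 g H₂O ÷ 18.015 g/mol = 0.10110 mol
C and H together account for 1.4679 g — essentially the entire 1.468 g sample — so the compound contains no oxygen.

no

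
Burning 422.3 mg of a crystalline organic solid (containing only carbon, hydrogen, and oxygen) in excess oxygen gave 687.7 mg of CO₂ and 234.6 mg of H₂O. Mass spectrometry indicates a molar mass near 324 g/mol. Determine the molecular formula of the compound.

mol C = 0.6877 g CO₂ ÷ 44.009 g/mol = 0.015626 mol
mol H = 2 × 0.2346 g H₂O ÷ 18.015 g/mol = 0.026045 mol
mass O = 0.4223 − (0.18769 + 0.026253) = 0.20836 g → mol O = 0.20836 ÷ 15.999 = 0.013023 mol
Divide by the smallest (0.013023 mol): C 1.200, H 2.000, O 1.000
Multiplying each by 5 gives whole numbers: C 6.00, H 10.00, O 5.00
Empirical formula: C6H10O5
Empirical-formula mass = 162.14 g/mol; 324 ÷ 162.14 ≈ 2, so the molecular formula is C12H20O10.

C12H20O10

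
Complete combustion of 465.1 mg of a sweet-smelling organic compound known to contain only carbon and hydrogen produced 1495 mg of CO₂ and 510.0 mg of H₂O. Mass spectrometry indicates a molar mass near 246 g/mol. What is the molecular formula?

mol C = 1.495 g CO₂ ÷ 44.009 g/mol = 0.033970 mol
mol H = 2 × 0.5100 g H₂O ÷ 18.015 g/mol = 0.056619 mol
Divide by the smallest (0.033970 mol): C 1.000, H 1.667
Multiplying each by 3 gives whole numbers: C 3.00, H 5.00
Empirical formula: C3H5
Empirical-formula mass = 41.07 g/mol; 246 ÷ 41.07 ≈ 6, so the molecular formula is C18H30.

C18H30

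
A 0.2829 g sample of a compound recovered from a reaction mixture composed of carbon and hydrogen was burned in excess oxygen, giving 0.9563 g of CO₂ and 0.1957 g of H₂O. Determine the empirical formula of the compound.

CH

mol C = 0.9563 g CO₂ ÷ 44.009 g/mol = 0.021730 mol
mol H = 2 × 0.1957 g H₂O ÷ 18.015 g/mol = 0.021726 mol
Divide by the smallest (0.021726 mol): C 1.000, H 1.000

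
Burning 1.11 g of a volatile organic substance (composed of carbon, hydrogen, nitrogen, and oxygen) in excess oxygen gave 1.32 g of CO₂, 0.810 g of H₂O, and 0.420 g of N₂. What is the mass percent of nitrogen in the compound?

37.8%

mol C = 1.32 g CO₂ ÷ 44.009 g/mol = 0.02999 mol
mol H = 2 × 0.810 g H₂O ÷ 18.015 g/mol = 0.08993 mol
mol N = 2 × 0.420 g N₂ ÷ 28.014 g/mol = 0.02999 mol
mass O = 1.11 − (0.3603 + 0.09064 + 0.4200) = 0.2391 g → mol O = 0.2391 ÷ 15.999 = 0.01494 mol
mass % N = 0.4200 g ÷ 1.11 g × 100%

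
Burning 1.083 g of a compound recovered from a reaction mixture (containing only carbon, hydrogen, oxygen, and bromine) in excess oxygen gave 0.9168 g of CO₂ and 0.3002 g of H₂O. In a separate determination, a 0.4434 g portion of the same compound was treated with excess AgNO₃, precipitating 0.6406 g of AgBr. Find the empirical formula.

mol C = 0.9168 g CO₂ ÷ 44.009 g/mol = 0.020832 mol
mol H = 2 × 0.3002 g H₂O ÷ 18.015 g/mol = 0.033328 mol
From the AgBr data: mol Br per gram of compound = (0.6406 ÷ 187.772) ÷ 0.4434 = 0.0076941 mol/g, so in the 1.083 g combustion sample mol Br = 0.0083328 mol
mass O = 1.083 − (0.25021 + 0.033594 + 0.66582) = 0.13337 g → mol O = 0.13337 ÷ 15.999 = 0.0083362 mol
Divide by the smallest (0.0083328 mol): C 2.500, H 4.000, Br 1.000, O 1.000
Multiplying each by 2 gives whole numbers: C 5.00, H 8.00, Br 2.00, O 2.00

C5H8Br2O2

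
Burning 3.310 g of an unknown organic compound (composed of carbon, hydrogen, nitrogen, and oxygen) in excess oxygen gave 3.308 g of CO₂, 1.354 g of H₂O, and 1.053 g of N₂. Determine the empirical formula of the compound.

mol C = 3.308 g CO₂ ÷ 44.009 g/mol = 0.075166 mol
mol H = 2 × 1.354 g H₂O ÷ 18.015 g/mol = 0.15032 mol
mol N = 2 × 1.053 g N₂ ÷ 28.014 g/mol = 0.075177 mol
mass O = 3.310 − (0.90282 + 0.15152 + 1.0530) = 1.2027 g → mol O = 1.2027 ÷ 15.999 = 0.075171 mol
Divide by the smallest (0.075166 mol): C 1.000, H 2.000, N 1.000, O 1.000

CH2NO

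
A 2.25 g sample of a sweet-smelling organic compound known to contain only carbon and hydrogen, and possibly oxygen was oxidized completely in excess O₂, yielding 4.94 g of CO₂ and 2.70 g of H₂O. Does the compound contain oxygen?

yes

mol C = 4.94 g CO₂ ÷ 44.009 g/mol = 0.1122 mol
mol H = 2 × 2.70 g H₂O ÷ 18.015 g/mol = 0.2998 mol
C and H account for only 1.650 g of the 2.25 g sample; the remaining 0.5996 g must be oxygen.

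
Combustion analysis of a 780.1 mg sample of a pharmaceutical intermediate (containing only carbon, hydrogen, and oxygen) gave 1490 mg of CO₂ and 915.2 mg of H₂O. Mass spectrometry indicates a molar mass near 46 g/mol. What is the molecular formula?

mol C = 1.490 g CO₂ ÷ 44.009 g/mol = 0.033857 mol
mol H = 2 × 0.9152 g H₂O ÷ 18.015 g/mol = 0.10160 mol
mass O = 0.7801 − (0.40665 + 0.10242) = 0.27103 g → mol O = 0.27103 ÷ 15.999 = 0.016940 mol
Divide by the smallest (0.016940 mol): C 1.999, H 5.998, O 1.000
Empirical formula: C2H6O
Empirical-formula mass = 46.07 g/mol; 46 ÷ 46.07 ≈ 1, so the molecular formula is C2H6O.

C2H6O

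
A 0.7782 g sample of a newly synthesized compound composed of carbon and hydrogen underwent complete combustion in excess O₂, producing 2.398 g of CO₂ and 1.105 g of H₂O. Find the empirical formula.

C4H9

mol C = 2.398 g CO₂ ÷ 44.009 g/mol = 0.054489 mol
mol H = 2 × 1.105 g H₂O ÷ 18.015 g/mol = 0.12268 mol
Divide by the smallest (0.054489 mol): C 1.000, H 2.251
Multiplying each by 4 gives whole numbers: C 4.00, H 9.01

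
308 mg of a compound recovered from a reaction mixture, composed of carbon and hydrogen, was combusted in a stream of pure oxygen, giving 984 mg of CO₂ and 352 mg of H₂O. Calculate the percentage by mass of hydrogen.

mol C = 0.984 g CO₂ ÷ 44.009 g/mol = 0.02236 mol
mol H = 2 × 0.352 g H₂O ÷ 18.015 g/mol = 0.03908 mol
mass % H = 0.03939 g ÷ 0.308 g × 100%

12.8%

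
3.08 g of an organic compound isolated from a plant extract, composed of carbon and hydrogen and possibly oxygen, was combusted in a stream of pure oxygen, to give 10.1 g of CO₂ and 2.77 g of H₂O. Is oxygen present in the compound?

mol C = 10.1 g CO₂ ÷ 44.009 g/mol = 0.2295 mol
mol H = 2 × 2.77 g H₂O ÷ 18.015 g/mol = 0.3075 mol
C and H together account for 3.066 g — essentially the entire 3.08 g sample — so the compound contains no oxygen.

no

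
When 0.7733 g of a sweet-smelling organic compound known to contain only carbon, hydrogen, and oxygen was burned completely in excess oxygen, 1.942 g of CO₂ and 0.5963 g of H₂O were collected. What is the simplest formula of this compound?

C4H6O

mol C = 1.942 g CO₂ ÷ 44.009 g/mol = 0.044127 mol
mol H = 2 × 0.5963 g H₂O ÷ 18.015 g/mol = 0.066200 mol
mass O = 0.7733 − (0.53001 + 0.066730) = 0.17656 g → mol O = 0.17656 ÷ 15.999 = 0.011035 mol
Divide by the smallest (0.011035 mol): C 3.999, H 5.999, O 1.000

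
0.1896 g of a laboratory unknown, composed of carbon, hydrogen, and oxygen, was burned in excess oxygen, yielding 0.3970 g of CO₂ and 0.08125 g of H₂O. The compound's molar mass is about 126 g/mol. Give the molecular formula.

C6H6O3

mol C = 0.3970 g CO₂ ÷ 44.009 g/mol = 0.0090209 mol
mol H = 2 × 0.08125 g H₂O ÷ 18.015 g/mol = 0.0090203 mol
mass O = 0.1896 − (0.10835 + 0.0090924) = 0.072158 g → mol O = 0.072158 ÷ 15.999 = 0.0045101 mol
Divide by the smallest (0.0045101 mol): C 2.000, H 2.000, O 1.000
Empirical formula: C2H2O
Empirical-formula mass = 42.04 g/mol; 126 ÷ 42.04 ≈ 3, so the molecular formula is C6H6O3.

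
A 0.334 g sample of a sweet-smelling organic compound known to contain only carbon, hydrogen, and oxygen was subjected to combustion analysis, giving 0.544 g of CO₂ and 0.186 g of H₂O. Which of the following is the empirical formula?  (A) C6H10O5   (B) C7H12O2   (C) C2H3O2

(A) C6H10O5

mol C = 0.544 g CO₂ ÷ 44.009 g/mol = 0.01236 mol
mol H = 2 × 0.186 g H₂O ÷ 18.015 g/mol = 0.02065 mol
mass O = 0.334 − (0.1485 + 0.02081) = 0.1647 g → mol O = 0.1647 ÷ 15.999 = 0.01030 mol
Divide by the smallest (0.01030 mol): C 1.201, H 2.006, O 1.000
Multiplying each by 5 gives whole numbers: C 6.00, H 10.03, O 5.00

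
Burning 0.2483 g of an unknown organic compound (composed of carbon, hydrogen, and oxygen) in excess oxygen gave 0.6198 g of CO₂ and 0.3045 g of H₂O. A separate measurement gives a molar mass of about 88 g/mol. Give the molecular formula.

mol C = 0.6198 g CO₂ ÷ 44.009 g/mol = 0.014083 mol
mol H = 2 × 0.3045 g H₂O ÷ 18.015 g/mol = 0.033805 mol
mass O = 0.2483 − (0.16916 + 0.034076) = 0.045068 g → mol O = 0.045068 ÷ 15.999 = 0.0028169 mol
Divide by the smallest (0.0028169 mol): C 5.000, H 12.001, O 1.000
Empirical formula: C5H12O
Empirical-formula mass = 88.15 g/mol; 88 ÷ 88.15 ≈ 1, so the molecular formula is C5H12O.

C5H12O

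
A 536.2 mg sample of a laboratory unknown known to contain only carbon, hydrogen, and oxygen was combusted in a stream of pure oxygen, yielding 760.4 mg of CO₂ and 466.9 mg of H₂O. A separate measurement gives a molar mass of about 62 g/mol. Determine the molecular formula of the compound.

C2H6O2

mol C = 0.7604 g CO₂ ÷ 44.009 g/mol = 0.017278 mol
mol H = 2 × 0.4669 g H₂O ÷ 18.015 g/mol = 0.051835 mol
mass O = 0.5362 − (0.20753 + 0.052249) = 0.27642 g → mol O = 0.27642 ÷ 15.999 = 0.017277 mol
Divide by the smallest (0.017277 mol): C 1.000, H 3.000, O 1.000
Empirical formula: CH3O
Empirical-formula mass = 31.03 g/mol; 62 ÷ 31.03 ≈ 2, so the molecular formula is C2H6O2.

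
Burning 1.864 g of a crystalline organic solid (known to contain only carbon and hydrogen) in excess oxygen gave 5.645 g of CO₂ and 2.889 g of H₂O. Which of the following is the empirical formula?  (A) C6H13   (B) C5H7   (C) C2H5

(C) C2H5

mol C = 5.645 g CO₂ ÷ 44.009 g/mol = 0.12827 mol
mol H = 2 × 2.889 g H₂O ÷ 18.015 g/mol = 0.32073 mol
Divide by the smallest (0.12827 mol): C 1.000, H 2.500
Multiplying each by 2 gives whole numbers: C 2.00, H 5.00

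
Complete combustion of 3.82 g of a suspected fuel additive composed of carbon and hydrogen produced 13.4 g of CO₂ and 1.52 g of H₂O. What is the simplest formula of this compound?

C9H5

mol C = 13.4 g CO₂ ÷ 44.009 g/mol = 0.3045 mol
mol H = 2 × 1.52 g H₂O ÷ 18.015 g/mol = 0.1687 mol
Divide by the smallest (0.1687 mol): C 1.804, H 1.000
Multiplying each by 5 gives whole numbers: C 9.02, H 5.00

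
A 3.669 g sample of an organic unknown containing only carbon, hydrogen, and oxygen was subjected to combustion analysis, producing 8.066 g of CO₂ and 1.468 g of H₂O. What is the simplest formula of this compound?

C9H8O4

mol C = 8.066 g CO₂ ÷ 44.009 g/mol = 0.18328 mol
mol H = 2 × 1.468 g H₂O ÷ 18.015 g/mol = 0.16298 mol
mass O = 3.669 − (2.2014 + 0.16428) = 1.3033 g → mol O = 1.3033 ÷ 15.999 = 0.081464 mol
Divide by the smallest (0.081464 mol): C 2.250, H 2.001, O 1.000
Multiplying each by 4 gives whole numbers: C 9.00, H 8.00, O 4.00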